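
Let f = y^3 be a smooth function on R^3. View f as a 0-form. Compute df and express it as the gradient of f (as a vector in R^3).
df = (0) dx + (3*y^2) dy + (0) dz; grad f = (0, 3*y^2, 0)

For a 0-form f, d f = (∂f/∂x) dx + (∂f/∂y) dy + (∂f/∂z) dz. The components of the vector representation are exactly the entries of grad f in Cartesian coordinates:
  ∂f/∂x = 0
  ∂f/∂y = 3*y^2
  ∂f/∂z = 0.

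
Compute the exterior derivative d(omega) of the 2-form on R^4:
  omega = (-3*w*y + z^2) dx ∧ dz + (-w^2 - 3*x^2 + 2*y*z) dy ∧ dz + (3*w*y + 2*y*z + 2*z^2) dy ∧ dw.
d(omega) = (3*w - 6*x) dx ∧ dy ∧ dz + (-3*y) dx ∧ dz ∧ dw + (-2*w - 2*y - 4*z) dy ∧ dz ∧ dw

For a 2-form omega = sum_{i<j} g_{ij} dx_i ∧ dx_j, the exterior derivative is
  d(omega) = sum_{i<j} d(g_{ij}) ∧ dx_i ∧ dx_j = sum_{i<j, k} (∂g_{ij}/∂x_k) dx_k ∧ dx_i ∧ dx_j.
Expand each term, using dx_k ∧ dx_i ∧ dx_j = sgn(permutation) dx_{(a)} ∧ dx_{(b)} ∧ dx_{(c)} with (a < b < c) sorted:
  d(-3*w*y + z^2) includes (∂/∂y)(-3*w*y + z^2) dy = (-3*w) dy, which multiplied by dx ∧ dz gives (3*w) dx ∧ dy ∧ dz
  d(-3*w*y + z^2) includes (∂/∂w)(-3*w*y + z^2) dw = (-3*y) dw, which multiplied by dx ∧ dz gives (-3*y) dx ∧ dz ∧ dw
  d(-w^2 - 3*x^2 + 2*y*z) includes (∂/∂x)(-w^2 - 3*x^2 + 2*y*z) dx = (-6*x) dx, which multiplied by dy ∧ dz gives (-6*x) dx ∧ dy ∧ dz
  d(-w^2 - 3*x^2 + 2*y*z) includes (∂/∂w)(-w^2 - 3*x^2 + 2*y*z) dw = (-2*w) dw, which multiplied by dy ∧ dz gives (-2*w) dy ∧ dz ∧ dw
  d(3*w*y + 2*y*z + 2*z^2) includes (∂/∂z)(3*w*y + 2*y*z + 2*z^2) dz = (2*y + 4*z) dz, which multiplied by dy ∧ dw gives (-2*y - 4*z) dy ∧ dz ∧ dw
Collecting like 3-forms: d(omega) = (3*w - 6*x) dx ∧ dy ∧ dz + (-3*y) dx ∧ dz ∧ dw + (-2*w - 2*y - 4*z) dy ∧ dz ∧ dw.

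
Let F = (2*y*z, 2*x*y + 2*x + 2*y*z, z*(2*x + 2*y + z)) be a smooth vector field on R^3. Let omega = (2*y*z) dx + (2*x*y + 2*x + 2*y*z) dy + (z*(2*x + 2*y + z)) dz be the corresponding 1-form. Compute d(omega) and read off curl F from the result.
d(omega) = (-2*y + 2*z) dy ∧ dz + (2*y - 2*z) dz ∧ dx + (2*y - 2*z + 2) dx ∧ dy; curl F = (-2*y + 2*z, 2*y - 2*z, 2*y - 2*z + 2)

d omega = sum_{i<j} (∂f_j/∂x_i - ∂f_i/∂x_j) dx_i ∧ dx_j. Under the identification (dy ∧ dz, dz ∧ dx, dx ∧ dy) ↔ (e_x, e_y, e_z), the coefficients are exactly the components of curl F. Compute:
  ∂R/∂y - ∂Q/∂z = (2*z) - (2*y) = -2*y + 2*z
  ∂P/∂z - ∂R/∂x = (2*y) - (2*z) = 2*y - 2*z
  ∂Q/∂x - ∂P/∂y = (2*y + 2) - (2*z) = 2*y - 2*z + 2.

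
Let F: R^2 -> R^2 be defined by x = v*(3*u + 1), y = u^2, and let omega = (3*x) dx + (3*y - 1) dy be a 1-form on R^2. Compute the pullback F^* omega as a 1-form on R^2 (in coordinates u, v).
F^* omega = (6*u^3 + 27*u*v^2 - 2*u + 9*v^2) du + (3*v*(9*u^2 + 6*u + 1)) dv

Using F^*(f dg) = (f ∘ F) d(g ∘ F), substitute each coordinate x_i by F_i(u, v) in f_i, and replace dx_i by d F_i = (∂F_i/∂u) du + (∂F_i/∂v) dv.
  For the x component: f_1(F) = 3*v*(3*u + 1); d F_1 = (3*v) du + (3*u + 1) dv
  For the y component: f_2(F) = 3*u^2 - 1; d F_2 = (2*u) du + (0) dv
Combining and collecting du, dv coefficients:
  coeff of du: 6*u^3 + 27*u*v^2 - 2*u + 9*v^2
  coeff of dv: 3*v*(9*u^2 + 6*u + 1)
F^* omega = (6*u^3 + 27*u*v^2 - 2*u + 9*v^2) du + (3*v*(9*u^2 + 6*u + 1)) dv.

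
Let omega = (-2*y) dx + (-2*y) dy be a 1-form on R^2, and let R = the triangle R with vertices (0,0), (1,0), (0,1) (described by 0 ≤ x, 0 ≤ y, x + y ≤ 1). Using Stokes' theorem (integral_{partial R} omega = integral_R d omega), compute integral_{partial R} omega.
integral_(partial R) omega = 1

Stokes: integral_partial_R omega = integral_R d omega with d omega = (∂Q/∂x - ∂P/∂y) dx ∧ dy.
  ∂Q/∂x = 0
  ∂P/∂y = -2
  integrand = ∂Q/∂x - ∂P/∂y = 2.
Integrating over R: integral_0^1 integral_0^{1-x} (2) dy dx = 1.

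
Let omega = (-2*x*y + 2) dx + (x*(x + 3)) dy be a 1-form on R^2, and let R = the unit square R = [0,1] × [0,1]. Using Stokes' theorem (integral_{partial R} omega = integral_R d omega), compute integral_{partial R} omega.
integral_(partial R) omega = 5

Stokes: integral_partial_R omega = integral_R d omega with d omega = (∂Q/∂x - ∂P/∂y) dx ∧ dy.
  ∂Q/∂x = 2*x + 3
  ∂P/∂y = -2*x
  integrand = ∂Q/∂x - ∂P/∂y = 4*x + 3.
Integrating over R: integral_0^1 integral_0^1 (4*x + 3) dx dy = 5.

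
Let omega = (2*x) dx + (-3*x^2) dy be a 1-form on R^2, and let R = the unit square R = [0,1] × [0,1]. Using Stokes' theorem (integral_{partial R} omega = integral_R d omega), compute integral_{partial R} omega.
integral_(partial R) omega = -3

Stokes: integral_partial_R omega = integral_R d omega with d omega = (∂Q/∂x - ∂P/∂y) dx ∧ dy.
  ∂Q/∂x = -6*x
  ∂P/∂y = 0
  integrand = ∂Q/∂x - ∂P/∂y = -6*x.
Integrating over R: integral_0^1 integral_0^1 (-6*x) dx dy = -3.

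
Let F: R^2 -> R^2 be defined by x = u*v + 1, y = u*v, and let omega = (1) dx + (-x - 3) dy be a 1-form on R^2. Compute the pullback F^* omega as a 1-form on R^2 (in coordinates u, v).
F^* omega = (v*(-u*v - 3)) du + (u*(-u*v - 3)) dv

Using F^*(f dg) = (f ∘ F) d(g ∘ F), substitute each coordinate x_i by F_i(u, v) in f_i, and replace dx_i by d F_i = (∂F_i/∂u) du + (∂F_i/∂v) dv.
  For the x component: f_1(F) = 1; d F_1 = (v) du + (u) dv
  For the y component: f_2(F) = -u*v - 4; d F_2 = (v) du + (u) dv
Combining and collecting du, dv coefficients:
  coeff of du: v*(-u*v - 3)
  coeff of dv: u*(-u*v - 3)
F^* omega = (v*(-u*v - 3)) du + (u*(-u*v - 3)) dv.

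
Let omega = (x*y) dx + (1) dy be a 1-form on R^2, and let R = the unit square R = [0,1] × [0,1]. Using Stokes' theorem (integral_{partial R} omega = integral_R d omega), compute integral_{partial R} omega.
integral_(partial R) omega = -1/2

Stokes: integral_partial_R omega = integral_R d omega with d omega = (∂Q/∂x - ∂P/∂y) dx ∧ dy.
  ∂Q/∂x = 0
  ∂P/∂y = x
  integrand = ∂Q/∂x - ∂P/∂y = -x.
Integrating over R: integral_0^1 integral_0^1 (-x) dx dy = -1/2.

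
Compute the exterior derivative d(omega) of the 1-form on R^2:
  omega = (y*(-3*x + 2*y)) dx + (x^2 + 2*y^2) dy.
d(omega) = (5*x - 4*y) dx ∧ dy

For a 1-form omega = sum_i f_i dx_i, the exterior derivative is
  d(omega) = sum_{i < j} (∂f_j/∂x_i - ∂f_i/∂x_j) dx_i ∧ dx_j.
  coefficient of dx ∧ dy: ∂f_2/∂x - ∂f_1/∂y = ∂(x^2 + 2*y^2)/∂x - ∂(y*(-3*x + 2*y))/∂y = 5*x - 4*y
Assembling: d(omega) = (5*x - 4*y) dx ∧ dy.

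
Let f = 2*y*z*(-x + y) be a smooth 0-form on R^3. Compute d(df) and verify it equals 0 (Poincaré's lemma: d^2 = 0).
d(df) = 0

Step 1: df = sum_i (∂f/∂x_i) dx_i = (-2*y*z) dx + (2*z*(-x + 2*y)) dy + (2*y*(-x + y)) dz.
Step 2: Apply d again. Using the 1-form formula, the coefficient of dx ∧ dy in d(df) is ∂^2 f/∂x ∂y - ∂^2 f/∂y ∂x = (-2*z) - (-2*z) = 0 (equality of mixed partials for smooth f).
Similarly for dx ∧ dz and dy ∧ dz — all coefficients vanish. So d(df) = 0.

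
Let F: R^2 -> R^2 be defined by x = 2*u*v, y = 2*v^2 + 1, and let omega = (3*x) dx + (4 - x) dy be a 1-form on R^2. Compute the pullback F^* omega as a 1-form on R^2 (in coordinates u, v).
F^* omega = (12*u*v^2) du + (4*v*(3*u^2 - 2*u*v + 4)) dv

Using F^*(f dg) = (f ∘ F) d(g ∘ F), substitute each coordinate x_i by F_i(u, v) in f_i, and replace dx_i by d F_i = (∂F_i/∂u) du + (∂F_i/∂v) dv.
  For the x component: f_1(F) = 6*u*v; d F_1 = (2*v) du + (2*u) dv
  For the y component: f_2(F) = -2*u*v + 4; d F_2 = (0) du + (4*v) dv
Combining and collecting du, dv coefficients:
  coeff of du: 12*u*v^2
  coeff of dv: 4*v*(3*u^2 - 2*u*v + 4)
F^* omega = (12*u*v^2) du + (4*v*(3*u^2 - 2*u*v + 4)) dv.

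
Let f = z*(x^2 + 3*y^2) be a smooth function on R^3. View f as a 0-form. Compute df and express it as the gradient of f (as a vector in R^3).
df = (2*x*z) dx + (6*y*z) dy + (x^2 + 3*y^2) dz; grad f = (2*x*z, 6*y*z, x^2 + 3*y^2)

For a 0-form f, d f = (∂f/∂x) dx + (∂f/∂y) dy + (∂f/∂z) dz. The components of the vector representation are exactly the entries of grad f in Cartesian coordinates:
  ∂f/∂x = 2*x*z
  ∂f/∂y = 6*y*z
  ∂f/∂z = x^2 + 3*y^2.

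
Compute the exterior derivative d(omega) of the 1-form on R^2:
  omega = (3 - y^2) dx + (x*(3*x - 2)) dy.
d(omega) = (6*x + 2*y - 2) dx ∧ dy

For a 1-form omega = sum_i f_i dx_i, the exterior derivative is
  d(omega) = sum_{i < j} (∂f_j/∂x_i - ∂f_i/∂x_j) dx_i ∧ dx_j.
  coefficient of dx ∧ dy: ∂f_2/∂x - ∂f_1/∂y = ∂(x*(3*x - 2))/∂x - ∂(3 - y^2)/∂y = 6*x + 2*y - 2
Assembling: d(omega) = (6*x + 2*y - 2) dx ∧ dy.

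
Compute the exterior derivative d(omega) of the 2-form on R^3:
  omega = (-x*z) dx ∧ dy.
d(omega) = (-x) dx ∧ dy ∧ dz

For a 2-form omega = sum_{i<j} g_{ij} dx_i ∧ dx_j, the exterior derivative is
  d(omega) = sum_{i<j} d(g_{ij}) ∧ dx_i ∧ dx_j = sum_{i<j, k} (∂g_{ij}/∂x_k) dx_k ∧ dx_i ∧ dx_j.
Expand each term, using dx_k ∧ dx_i ∧ dx_j = sgn(permutation) dx_{(a)} ∧ dx_{(b)} ∧ dx_{(c)} with (a < b < c) sorted:
  d(-x*z) includes (∂/∂z)(-x*z) dz = (-x) dz, which multiplied by dx ∧ dy gives (-x) dx ∧ dy ∧ dz
Collecting like 3-forms: d(omega) = (-x) dx ∧ dy ∧ dz.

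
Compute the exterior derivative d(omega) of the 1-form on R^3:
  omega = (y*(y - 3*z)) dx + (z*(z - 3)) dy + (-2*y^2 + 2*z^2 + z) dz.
d(omega) = (-2*y + 3*z) dx ∧ dy + (3*y) dx ∧ dz + (-4*y - 2*z + 3) dy ∧ dz

For a 1-form omega = sum_i f_i dx_i, the exterior derivative is
  d(omega) = sum_{i < j} (∂f_j/∂x_i - ∂f_i/∂x_j) dx_i ∧ dx_j.
  coefficient of dx ∧ dy: ∂f_2/∂x - ∂f_1/∂y = ∂(z*(z - 3))/∂x - ∂(y*(y - 3*z))/∂y = -2*y + 3*z
  coefficient of dx ∧ dz: ∂f_3/∂x - ∂f_1/∂z = ∂(-2*y^2 + 2*z^2 + z)/∂x - ∂(y*(y - 3*z))/∂z = 3*y
  coefficient of dy ∧ dz: ∂f_3/∂y - ∂f_2/∂z = ∂(-2*y^2 + 2*z^2 + z)/∂y - ∂(z*(z - 3))/∂z = -4*y - 2*z + 3
Assembling: d(omega) = (-2*y + 3*z) dx ∧ dy + (3*y) dx ∧ dz + (-4*y - 2*z + 3) dy ∧ dz.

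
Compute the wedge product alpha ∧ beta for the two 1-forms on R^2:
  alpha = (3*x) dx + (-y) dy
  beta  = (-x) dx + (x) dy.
alpha ∧ beta = (x*(3*x - y)) dx ∧ dy

Distribute the wedge, using dx_i ∧ dx_j = -dx_j ∧ dx_i and dx_i ∧ dx_i = 0. For each pair (i, j) with i < j, the coefficient of dx_i ∧ dx_j in alpha ∧ beta is (alpha_i * beta_j - alpha_j * beta_i). Collecting: alpha ∧ beta = (x*(3*x - y)) dx ∧ dy.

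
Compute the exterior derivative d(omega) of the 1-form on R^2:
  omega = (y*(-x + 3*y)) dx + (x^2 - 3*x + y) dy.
d(omega) = (3*x - 6*y - 3) dx ∧ dy

For a 1-form omega = sum_i f_i dx_i, the exterior derivative is
  d(omega) = sum_{i < j} (∂f_j/∂x_i - ∂f_i/∂x_j) dx_i ∧ dx_j.
  coefficient of dx ∧ dy: ∂f_2/∂x - ∂f_1/∂y = ∂(x^2 - 3*x + y)/∂x - ∂(y*(-x + 3*y))/∂y = 3*x - 6*y - 3
Assembling: d(omega) = (3*x - 6*y - 3) dx ∧ dy.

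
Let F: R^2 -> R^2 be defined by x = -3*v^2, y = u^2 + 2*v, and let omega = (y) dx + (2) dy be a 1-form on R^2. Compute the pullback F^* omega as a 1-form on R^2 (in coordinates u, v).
F^* omega = (4*u) du + (-6*u^2*v - 12*v^2 + 4) dv

Using F^*(f dg) = (f ∘ F) d(g ∘ F), substitute each coordinate x_i by F_i(u, v) in f_i, and replace dx_i by d F_i = (∂F_i/∂u) du + (∂F_i/∂v) dv.
  For the x component: f_1(F) = u^2 + 2*v; d F_1 = (0) du + (-6*v) dv
  For the y component: f_2(F) = 2; d F_2 = (2*u) du + (2) dv
Combining and collecting du, dv coefficients:
  coeff of du: 4*u
  coeff of dv: -6*u^2*v - 12*v^2 + 4
F^* omega = (4*u) du + (-6*u^2*v - 12*v^2 + 4) dv.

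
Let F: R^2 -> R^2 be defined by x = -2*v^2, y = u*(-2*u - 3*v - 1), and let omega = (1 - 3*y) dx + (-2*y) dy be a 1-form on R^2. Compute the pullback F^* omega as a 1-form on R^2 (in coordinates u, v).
F^* omega = (2*u*(-8*u^2 - 18*u*v - 6*u - 9*v^2 - 6*v - 1)) du + (-12*u^3 - 42*u^2*v - 6*u^2 - 36*u*v^2 - 12*u*v - 4*v) dv

Using F^*(f dg) = (f ∘ F) d(g ∘ F), substitute each coordinate x_i by F_i(u, v) in f_i, and replace dx_i by d F_i = (∂F_i/∂u) du + (∂F_i/∂v) dv.
  For the x component: f_1(F) = 6*u^2 + 9*u*v + 3*u + 1; d F_1 = (0) du + (-4*v) dv
  For the y component: f_2(F) = 2*u*(2*u + 3*v + 1); d F_2 = (-4*u - 3*v - 1) du + (-3*u) dv
Combining and collecting du, dv coefficients:
  coeff of du: 2*u*(-8*u^2 - 18*u*v - 6*u - 9*v^2 - 6*v - 1)
  coeff of dv: -12*u^3 - 42*u^2*v - 6*u^2 - 36*u*v^2 - 12*u*v - 4*v
F^* omega = (2*u*(-8*u^2 - 18*u*v - 6*u - 9*v^2 - 6*v - 1)) du + (-12*u^3 - 42*u^2*v - 6*u^2 - 36*u*v^2 - 12*u*v - 4*v) dv.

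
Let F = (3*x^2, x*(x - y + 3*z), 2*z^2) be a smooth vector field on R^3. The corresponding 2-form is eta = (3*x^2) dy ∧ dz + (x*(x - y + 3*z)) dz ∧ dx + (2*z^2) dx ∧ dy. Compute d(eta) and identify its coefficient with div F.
d(eta) = (5*x + 4*z) dx ∧ dy ∧ dz; div F = 5*x + 4*z

For a 2-form in R^3 of the form above, applying d gives a 3-form with coefficient ∂P/∂x + ∂Q/∂y + ∂R/∂z:
  ∂P/∂x = 6*x
  ∂Q/∂y = -x
  ∂R/∂z = 4*z
Sum = 5*x + 4*z, which is exactly div F.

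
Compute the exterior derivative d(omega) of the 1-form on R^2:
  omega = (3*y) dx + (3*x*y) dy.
d(omega) = (3*y - 3) dx ∧ dy

For a 1-form omega = sum_i f_i dx_i, the exterior derivative is
  d(omega) = sum_{i < j} (∂f_j/∂x_i - ∂f_i/∂x_j) dx_i ∧ dx_j.
  coefficient of dx ∧ dy: ∂f_2/∂x - ∂f_1/∂y = ∂(3*x*y)/∂x - ∂(3*y)/∂y = 3*y - 3
Assembling: d(omega) = (3*y - 3) dx ∧ dy.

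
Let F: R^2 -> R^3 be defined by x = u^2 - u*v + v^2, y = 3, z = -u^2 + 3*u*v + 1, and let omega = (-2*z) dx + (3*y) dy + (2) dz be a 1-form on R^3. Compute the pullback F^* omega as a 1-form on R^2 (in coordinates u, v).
F^* omega = (4*u^3 - 14*u^2*v + 6*u*v^2 - 8*u + 8*v) du + (-2*u^3 + 10*u^2*v - 12*u*v^2 + 8*u - 4*v) dv

Using F^*(f dg) = (f ∘ F) d(g ∘ F), substitute each coordinate x_i by F_i(u, v) in f_i, and replace dx_i by d F_i = (∂F_i/∂u) du + (∂F_i/∂v) dv.
  For the x component: f_1(F) = 2*u^2 - 6*u*v - 2; d F_1 = (2*u - v) du + (-u + 2*v) dv
  For the y component: f_2(F) = 9; d F_2 = (0) du + (0) dv
  For the z component: f_3(F) = 2; d F_3 = (-2*u + 3*v) du + (3*u) dv
Combining and collecting du, dv coefficients:
  coeff of du: 4*u^3 - 14*u^2*v + 6*u*v^2 - 8*u + 8*v
  coeff of dv: -2*u^3 + 10*u^2*v - 12*u*v^2 + 8*u - 4*v
F^* omega = (4*u^3 - 14*u^2*v + 6*u*v^2 - 8*u + 8*v) du + (-2*u^3 + 10*u^2*v - 12*u*v^2 + 8*u - 4*v) dv.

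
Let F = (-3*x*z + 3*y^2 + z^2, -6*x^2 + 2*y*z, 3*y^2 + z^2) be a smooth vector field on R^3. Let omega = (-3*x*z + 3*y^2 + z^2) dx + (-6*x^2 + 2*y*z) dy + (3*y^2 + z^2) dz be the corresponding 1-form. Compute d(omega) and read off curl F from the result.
d(omega) = (4*y) dy ∧ dz + (-3*x + 2*z) dz ∧ dx + (-12*x - 6*y) dx ∧ dy; curl F = (4*y, -3*x + 2*z, -12*x - 6*y)

d omega = sum_{i<j} (∂f_j/∂x_i - ∂f_i/∂x_j) dx_i ∧ dx_j. Under the identification (dy ∧ dz, dz ∧ dx, dx ∧ dy) ↔ (e_x, e_y, e_z), the coefficients are exactly the components of curl F. Compute:
  ∂R/∂y - ∂Q/∂z = (6*y) - (2*y) = 4*y
  ∂P/∂z - ∂R/∂x = (-3*x + 2*z) - (0) = -3*x + 2*z
  ∂Q/∂x - ∂P/∂y = (-12*x) - (6*y) = -12*x - 6*y.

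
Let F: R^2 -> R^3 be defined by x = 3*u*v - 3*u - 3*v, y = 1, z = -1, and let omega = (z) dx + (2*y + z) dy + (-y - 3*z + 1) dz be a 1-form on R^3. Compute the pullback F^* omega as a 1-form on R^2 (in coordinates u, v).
F^* omega = (3 - 3*v) du + (3 - 3*u) dv

Using F^*(f dg) = (f ∘ F) d(g ∘ F), substitute each coordinate x_i by F_i(u, v) in f_i, and replace dx_i by d F_i = (∂F_i/∂u) du + (∂F_i/∂v) dv.
  For the x component: f_1(F) = -1; d F_1 = (3*v - 3) du + (3*u - 3) dv
  For the y component: f_2(F) = 1; d F_2 = (0) du + (0) dv
  For the z component: f_3(F) = 3; d F_3 = (0) du + (0) dv
Combining and collecting du, dv coefficients:
  coeff of du: 3 - 3*v
  coeff of dv: 3 - 3*u
F^* omega = (3 - 3*v) du + (3 - 3*u) dv.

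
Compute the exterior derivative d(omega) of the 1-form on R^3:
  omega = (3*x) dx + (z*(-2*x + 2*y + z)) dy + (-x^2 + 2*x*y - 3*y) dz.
d(omega) = (-2*z) dx ∧ dy + (-2*x + 2*y) dx ∧ dz + (4*x - 2*y - 2*z - 3) dy ∧ dz

For a 1-form omega = sum_i f_i dx_i, the exterior derivative is
  d(omega) = sum_{i < j} (∂f_j/∂x_i - ∂f_i/∂x_j) dx_i ∧ dx_j.
  coefficient of dx ∧ dy: ∂f_2/∂x - ∂f_1/∂y = ∂(z*(-2*x + 2*y + z))/∂x - ∂(3*x)/∂y = -2*z
  coefficient of dx ∧ dz: ∂f_3/∂x - ∂f_1/∂z = ∂(-x^2 + 2*x*y - 3*y)/∂x - ∂(3*x)/∂z = -2*x + 2*y
  coefficient of dy ∧ dz: ∂f_3/∂y - ∂f_2/∂z = ∂(-x^2 + 2*x*y - 3*y)/∂y - ∂(z*(-2*x + 2*y + z))/∂z = 4*x - 2*y - 2*z - 3
Assembling: d(omega) = (-2*z) dx ∧ dy + (-2*x + 2*y) dx ∧ dz + (4*x - 2*y - 2*z - 3) dy ∧ dz.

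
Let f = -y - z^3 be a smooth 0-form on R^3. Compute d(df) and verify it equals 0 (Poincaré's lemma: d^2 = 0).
d(df) = 0

Step 1: df = sum_i (∂f/∂x_i) dx_i = (0) dx + (-1) dy + (-3*z^2) dz.
Step 2: Apply d again. Using the 1-form formula, the coefficient of dx ∧ dy in d(df) is ∂^2 f/∂x ∂y - ∂^2 f/∂y ∂x = (0) - (0) = 0 (equality of mixed partials for smooth f).
Similarly for dx ∧ dz and dy ∧ dz — all coefficients vanish. So d(df) = 0.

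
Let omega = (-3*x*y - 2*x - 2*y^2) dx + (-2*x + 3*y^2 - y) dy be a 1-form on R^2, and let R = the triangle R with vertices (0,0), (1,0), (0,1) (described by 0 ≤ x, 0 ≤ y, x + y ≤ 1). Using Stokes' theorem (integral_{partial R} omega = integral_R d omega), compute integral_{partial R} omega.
integral_(partial R) omega = 1/6

Stokes: integral_partial_R omega = integral_R d omega with d omega = (∂Q/∂x - ∂P/∂y) dx ∧ dy.
  ∂Q/∂x = -2
  ∂P/∂y = -3*x - 4*y
  integrand = ∂Q/∂x - ∂P/∂y = 3*x + 4*y - 2.
Integrating over R: integral_0^1 integral_0^{1-x} (3*x + 4*y - 2) dy dx = 1/6.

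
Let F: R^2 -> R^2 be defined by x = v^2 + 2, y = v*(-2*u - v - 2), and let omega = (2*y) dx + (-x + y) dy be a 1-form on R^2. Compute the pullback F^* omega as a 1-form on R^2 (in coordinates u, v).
F^* omega = (4*v*(u*v + v^2 + v + 1)) du + (4*u^2*v + 8*u*v + 4*u + 8*v + 4) dv

Using F^*(f dg) = (f ∘ F) d(g ∘ F), substitute each coordinate x_i by F_i(u, v) in f_i, and replace dx_i by d F_i = (∂F_i/∂u) du + (∂F_i/∂v) dv.
  For the x component: f_1(F) = 2*v*(-2*u - v - 2); d F_1 = (0) du + (2*v) dv
  For the y component: f_2(F) = -2*u*v - 2*v^2 - 2*v - 2; d F_2 = (-2*v) du + (-2*u - 2*v - 2) dv
Combining and collecting du, dv coefficients:
  coeff of du: 4*v*(u*v + v^2 + v + 1)
  coeff of dv: 4*u^2*v + 8*u*v + 4*u + 8*v + 4
F^* omega = (4*v*(u*v + v^2 + v + 1)) du + (4*u^2*v + 8*u*v + 4*u + 8*v + 4) dv.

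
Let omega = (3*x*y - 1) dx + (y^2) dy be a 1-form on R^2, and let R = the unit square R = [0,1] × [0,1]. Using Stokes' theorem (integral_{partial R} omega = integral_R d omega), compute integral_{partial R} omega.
integral_(partial R) omega = -3/2

Stokes: integral_partial_R omega = integral_R d omega with d omega = (∂Q/∂x - ∂P/∂y) dx ∧ dy.
  ∂Q/∂x = 0
  ∂P/∂y = 3*x
  integrand = ∂Q/∂x - ∂P/∂y = -3*x.
Integrating over R: integral_0^1 integral_0^1 (-3*x) dx dy = -3/2.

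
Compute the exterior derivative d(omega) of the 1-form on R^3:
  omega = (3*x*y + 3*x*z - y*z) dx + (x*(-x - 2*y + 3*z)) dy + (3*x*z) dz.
d(omega) = (-5*x - 2*y + 4*z) dx ∧ dy + (-3*x + y + 3*z) dx ∧ dz + (-3*x) dy ∧ dz

For a 1-form omega = sum_i f_i dx_i, the exterior derivative is
  d(omega) = sum_{i < j} (∂f_j/∂x_i - ∂f_i/∂x_j) dx_i ∧ dx_j.
  coefficient of dx ∧ dy: ∂f_2/∂x - ∂f_1/∂y = ∂(x*(-x - 2*y + 3*z))/∂x - ∂(3*x*y + 3*x*z - y*z)/∂y = -5*x - 2*y + 4*z
  coefficient of dx ∧ dz: ∂f_3/∂x - ∂f_1/∂z = ∂(3*x*z)/∂x - ∂(3*x*y + 3*x*z - y*z)/∂z = -3*x + y + 3*z
  coefficient of dy ∧ dz: ∂f_3/∂y - ∂f_2/∂z = ∂(3*x*z)/∂y - ∂(x*(-x - 2*y + 3*z))/∂z = -3*x
Assembling: d(omega) = (-5*x - 2*y + 4*z) dx ∧ dy + (-3*x + y + 3*z) dx ∧ dz + (-3*x) dy ∧ dz.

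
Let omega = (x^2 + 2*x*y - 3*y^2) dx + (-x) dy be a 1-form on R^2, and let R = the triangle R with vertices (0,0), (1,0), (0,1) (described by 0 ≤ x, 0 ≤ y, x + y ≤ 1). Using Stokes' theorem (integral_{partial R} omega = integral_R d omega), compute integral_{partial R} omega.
integral_(partial R) omega = 1/6

Stokes: integral_partial_R omega = integral_R d omega with d omega = (∂Q/∂x - ∂P/∂y) dx ∧ dy.
  ∂Q/∂x = -1
  ∂P/∂y = 2*x - 6*y
  integrand = ∂Q/∂x - ∂P/∂y = -2*x + 6*y - 1.
Integrating over R: integral_0^1 integral_0^{1-x} (-2*x + 6*y - 1) dy dx = 1/6.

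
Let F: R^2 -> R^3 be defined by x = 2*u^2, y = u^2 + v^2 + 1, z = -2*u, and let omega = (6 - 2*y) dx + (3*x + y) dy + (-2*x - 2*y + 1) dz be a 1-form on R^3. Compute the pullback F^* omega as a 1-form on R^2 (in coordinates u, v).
F^* omega = (6*u^3 + 12*u^2 - 6*u*v^2 + 18*u + 4*v^2 + 2) du + (2*v*(7*u^2 + v^2 + 1)) dv

Using F^*(f dg) = (f ∘ F) d(g ∘ F), substitute each coordinate x_i by F_i(u, v) in f_i, and replace dx_i by d F_i = (∂F_i/∂u) du + (∂F_i/∂v) dv.
  For the x component: f_1(F) = -2*u^2 - 2*v^2 + 4; d F_1 = (4*u) du + (0) dv
  For the y component: f_2(F) = 7*u^2 + v^2 + 1; d F_2 = (2*u) du + (2*v) dv
  For the z component: f_3(F) = -6*u^2 - 2*v^2 - 1; d F_3 = (-2) du + (0) dv
Combining and collecting du, dv coefficients:
  coeff of du: 6*u^3 + 12*u^2 - 6*u*v^2 + 18*u + 4*v^2 + 2
  coeff of dv: 2*v*(7*u^2 + v^2 + 1)
F^* omega = (6*u^3 + 12*u^2 - 6*u*v^2 + 18*u + 4*v^2 + 2) du + (2*v*(7*u^2 + v^2 + 1)) dv.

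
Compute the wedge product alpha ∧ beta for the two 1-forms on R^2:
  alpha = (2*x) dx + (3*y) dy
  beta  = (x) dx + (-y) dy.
alpha ∧ beta = (-5*x*y) dx ∧ dy

Distribute the wedge, using dx_i ∧ dx_j = -dx_j ∧ dx_i and dx_i ∧ dx_i = 0. For each pair (i, j) with i < j, the coefficient of dx_i ∧ dx_j in alpha ∧ beta is (alpha_i * beta_j - alpha_j * beta_i). Collecting: alpha ∧ beta = (-5*x*y) dx ∧ dy.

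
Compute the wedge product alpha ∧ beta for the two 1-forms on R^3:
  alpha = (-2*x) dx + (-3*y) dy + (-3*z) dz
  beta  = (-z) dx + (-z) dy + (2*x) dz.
alpha ∧ beta = (z*(2*x - 3*y)) dx ∧ dy + (-4*x^2 - 3*z^2) dx ∧ dz + (-6*x*y - 3*z^2) dy ∧ dz

Distribute the wedge, using dx_i ∧ dx_j = -dx_j ∧ dx_i and dx_i ∧ dx_i = 0. For each pair (i, j) with i < j, the coefficient of dx_i ∧ dx_j in alpha ∧ beta is (alpha_i * beta_j - alpha_j * beta_i). Collecting: alpha ∧ beta = (z*(2*x - 3*y)) dx ∧ dy + (-4*x^2 - 3*z^2) dx ∧ dz + (-6*x*y - 3*z^2) dy ∧ dz.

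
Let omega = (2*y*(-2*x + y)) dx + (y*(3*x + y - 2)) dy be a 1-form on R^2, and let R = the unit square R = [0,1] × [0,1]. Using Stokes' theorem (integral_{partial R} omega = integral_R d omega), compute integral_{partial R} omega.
integral_(partial R) omega = 3/2

Stokes: integral_partial_R omega = integral_R d omega with d omega = (∂Q/∂x - ∂P/∂y) dx ∧ dy.
  ∂Q/∂x = 3*y
  ∂P/∂y = -4*x + 4*y
  integrand = ∂Q/∂x - ∂P/∂y = 4*x - y.
Integrating over R: integral_0^1 integral_0^1 (4*x - y) dx dy = 3/2.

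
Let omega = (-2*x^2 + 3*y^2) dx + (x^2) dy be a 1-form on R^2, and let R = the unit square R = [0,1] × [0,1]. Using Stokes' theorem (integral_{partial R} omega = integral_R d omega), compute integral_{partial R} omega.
integral_(partial R) omega = -2

Stokes: integral_partial_R omega = integral_R d omega with d omega = (∂Q/∂x - ∂P/∂y) dx ∧ dy.
  ∂Q/∂x = 2*x
  ∂P/∂y = 6*y
  integrand = ∂Q/∂x - ∂P/∂y = 2*x - 6*y.
Integrating over R: integral_0^1 integral_0^1 (2*x - 6*y) dx dy = -2.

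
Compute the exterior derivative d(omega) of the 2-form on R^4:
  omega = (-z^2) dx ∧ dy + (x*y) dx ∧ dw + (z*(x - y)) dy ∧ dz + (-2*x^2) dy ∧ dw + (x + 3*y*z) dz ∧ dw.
d(omega) = (-z) dx ∧ dy ∧ dz + (-5*x) dx ∧ dy ∧ dw + (1) dx ∧ dz ∧ dw + (3*z) dy ∧ dz ∧ dw

For a 2-form omega = sum_{i<j} g_{ij} dx_i ∧ dx_j, the exterior derivative is
  d(omega) = sum_{i<j} d(g_{ij}) ∧ dx_i ∧ dx_j = sum_{i<j, k} (∂g_{ij}/∂x_k) dx_k ∧ dx_i ∧ dx_j.
Expand each term, using dx_k ∧ dx_i ∧ dx_j = sgn(permutation) dx_{(a)} ∧ dx_{(b)} ∧ dx_{(c)} with (a < b < c) sorted:
  d(-z^2) includes (∂/∂z)(-z^2) dz = (-2*z) dz, which multiplied by dx ∧ dy gives (-2*z) dx ∧ dy ∧ dz
  d(x*y) includes (∂/∂y)(x*y) dy = (x) dy, which multiplied by dx ∧ dw gives (-x) dx ∧ dy ∧ dw
  d(z*(x - y)) includes (∂/∂x)(z*(x - y)) dx = (z) dx, which multiplied by dy ∧ dz gives (z) dx ∧ dy ∧ dz
  d(-2*x^2) includes (∂/∂x)(-2*x^2) dx = (-4*x) dx, which multiplied by dy ∧ dw gives (-4*x) dx ∧ dy ∧ dw
  d(x + 3*y*z) includes (∂/∂x)(x + 3*y*z) dx = (1) dx, which multiplied by dz ∧ dw gives (1) dx ∧ dz ∧ dw
  d(x + 3*y*z) includes (∂/∂y)(x + 3*y*z) dy = (3*z) dy, which multiplied by dz ∧ dw gives (3*z) dy ∧ dz ∧ dw
Collecting like 3-forms: d(omega) = (-z) dx ∧ dy ∧ dz + (-5*x) dx ∧ dy ∧ dw + (1) dx ∧ dz ∧ dw + (3*z) dy ∧ dz ∧ dw.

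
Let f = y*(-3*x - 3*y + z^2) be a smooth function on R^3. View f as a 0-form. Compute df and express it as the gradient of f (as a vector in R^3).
df = (-3*y) dx + (-3*x - 6*y + z^2) dy + (2*y*z) dz; grad f = (-3*y, -3*x - 6*y + z^2, 2*y*z)

For a 0-form f, d f = (∂f/∂x) dx + (∂f/∂y) dy + (∂f/∂z) dz. The components of the vector representation are exactly the entries of grad f in Cartesian coordinates:
  ∂f/∂x = -3*y
  ∂f/∂y = -3*x - 6*y + z^2
  ∂f/∂z = 2*y*z.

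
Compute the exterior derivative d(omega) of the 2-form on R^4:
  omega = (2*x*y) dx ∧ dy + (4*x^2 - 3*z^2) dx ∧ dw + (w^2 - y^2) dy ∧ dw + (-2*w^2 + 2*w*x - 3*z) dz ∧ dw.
d(omega) = (2*w + 6*z) dx ∧ dz ∧ dw

For a 2-form omega = sum_{i<j} g_{ij} dx_i ∧ dx_j, the exterior derivative is
  d(omega) = sum_{i<j} d(g_{ij}) ∧ dx_i ∧ dx_j = sum_{i<j, k} (∂g_{ij}/∂x_k) dx_k ∧ dx_i ∧ dx_j.
Expand each term, using dx_k ∧ dx_i ∧ dx_j = sgn(permutation) dx_{(a)} ∧ dx_{(b)} ∧ dx_{(c)} with (a < b < c) sorted:
  d(4*x^2 - 3*z^2) includes (∂/∂z)(4*x^2 - 3*z^2) dz = (-6*z) dz, which multiplied by dx ∧ dw gives (6*z) dx ∧ dz ∧ dw
  d(-2*w^2 + 2*w*x - 3*z) includes (∂/∂x)(-2*w^2 + 2*w*x - 3*z) dx = (2*w) dx, which multiplied by dz ∧ dw gives (2*w) dx ∧ dz ∧ dw
Collecting like 3-forms: d(omega) = (2*w + 6*z) dx ∧ dz ∧ dw.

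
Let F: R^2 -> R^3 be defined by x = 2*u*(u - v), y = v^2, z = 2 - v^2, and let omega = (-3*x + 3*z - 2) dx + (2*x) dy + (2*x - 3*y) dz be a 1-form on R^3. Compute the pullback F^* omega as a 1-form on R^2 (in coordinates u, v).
F^* omega = (-24*u^3 + 36*u^2*v - 24*u*v^2 + 16*u + 6*v^3 - 8*v) du + (12*u^3 - 12*u^2*v + 6*u*v^2 - 8*u + 6*v^3) dv

Using F^*(f dg) = (f ∘ F) d(g ∘ F), substitute each coordinate x_i by F_i(u, v) in f_i, and replace dx_i by d F_i = (∂F_i/∂u) du + (∂F_i/∂v) dv.
  For the x component: f_1(F) = -6*u^2 + 6*u*v - 3*v^2 + 4; d F_1 = (4*u - 2*v) du + (-2*u) dv
  For the y component: f_2(F) = 4*u*(u - v); d F_2 = (0) du + (2*v) dv
  For the z component: f_3(F) = 4*u^2 - 4*u*v - 3*v^2; d F_3 = (0) du + (-2*v) dv
Combining and collecting du, dv coefficients:
  coeff of du: -24*u^3 + 36*u^2*v - 24*u*v^2 + 16*u + 6*v^3 - 8*v
  coeff of dv: 12*u^3 - 12*u^2*v + 6*u*v^2 - 8*u + 6*v^3
F^* omega = (-24*u^3 + 36*u^2*v - 24*u*v^2 + 16*u + 6*v^3 - 8*v) du + (12*u^3 - 12*u^2*v + 6*u*v^2 - 8*u + 6*v^3) dv.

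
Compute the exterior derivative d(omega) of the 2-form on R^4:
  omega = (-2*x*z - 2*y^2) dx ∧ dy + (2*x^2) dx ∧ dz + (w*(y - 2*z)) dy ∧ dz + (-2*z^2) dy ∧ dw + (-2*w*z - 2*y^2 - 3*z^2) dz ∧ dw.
d(omega) = (-2*x) dx ∧ dy ∧ dz + (-3*y + 2*z) dy ∧ dz ∧ dw

For a 2-form omega = sum_{i<j} g_{ij} dx_i ∧ dx_j, the exterior derivative is
  d(omega) = sum_{i<j} d(g_{ij}) ∧ dx_i ∧ dx_j = sum_{i<j, k} (∂g_{ij}/∂x_k) dx_k ∧ dx_i ∧ dx_j.
Expand each term, using dx_k ∧ dx_i ∧ dx_j = sgn(permutation) dx_{(a)} ∧ dx_{(b)} ∧ dx_{(c)} with (a < b < c) sorted:
  d(-2*x*z - 2*y^2) includes (∂/∂z)(-2*x*z - 2*y^2) dz = (-2*x) dz, which multiplied by dx ∧ dy gives (-2*x) dx ∧ dy ∧ dz
  d(w*(y - 2*z)) includes (∂/∂w)(w*(y - 2*z)) dw = (y - 2*z) dw, which multiplied by dy ∧ dz gives (y - 2*z) dy ∧ dz ∧ dw
  d(-2*z^2) includes (∂/∂z)(-2*z^2) dz = (-4*z) dz, which multiplied by dy ∧ dw gives (4*z) dy ∧ dz ∧ dw
  d(-2*w*z - 2*y^2 - 3*z^2) includes (∂/∂y)(-2*w*z - 2*y^2 - 3*z^2) dy = (-4*y) dy, which multiplied by dz ∧ dw gives (-4*y) dy ∧ dz ∧ dw
Collecting like 3-forms: d(omega) = (-2*x) dx ∧ dy ∧ dz + (-3*y + 2*z) dy ∧ dz ∧ dw.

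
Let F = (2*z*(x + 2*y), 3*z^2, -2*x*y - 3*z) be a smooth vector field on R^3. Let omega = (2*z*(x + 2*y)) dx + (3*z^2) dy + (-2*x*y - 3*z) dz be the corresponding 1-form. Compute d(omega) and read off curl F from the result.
d(omega) = (-2*x - 6*z) dy ∧ dz + (2*x + 6*y) dz ∧ dx + (-4*z) dx ∧ dy; curl F = (-2*x - 6*z, 2*x + 6*y, -4*z)

d omega = sum_{i<j} (∂f_j/∂x_i - ∂f_i/∂x_j) dx_i ∧ dx_j. Under the identification (dy ∧ dz, dz ∧ dx, dx ∧ dy) ↔ (e_x, e_y, e_z), the coefficients are exactly the components of curl F. Compute:
  ∂R/∂y - ∂Q/∂z = (-2*x) - (6*z) = -2*x - 6*z
  ∂P/∂z - ∂R/∂x = (2*x + 4*y) - (-2*y) = 2*x + 6*y
  ∂Q/∂x - ∂P/∂y = (0) - (4*z) = -4*z.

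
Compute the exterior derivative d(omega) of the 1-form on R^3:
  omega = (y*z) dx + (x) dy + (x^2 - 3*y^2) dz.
d(omega) = (1 - z) dx ∧ dy + (2*x - y) dx ∧ dz + (-6*y) dy ∧ dz

For a 1-form omega = sum_i f_i dx_i, the exterior derivative is
  d(omega) = sum_{i < j} (∂f_j/∂x_i - ∂f_i/∂x_j) dx_i ∧ dx_j.
  coefficient of dx ∧ dy: ∂f_2/∂x - ∂f_1/∂y = ∂(x)/∂x - ∂(y*z)/∂y = 1 - z
  coefficient of dx ∧ dz: ∂f_3/∂x - ∂f_1/∂z = ∂(x^2 - 3*y^2)/∂x - ∂(y*z)/∂z = 2*x - y
  coefficient of dy ∧ dz: ∂f_3/∂y - ∂f_2/∂z = ∂(x^2 - 3*y^2)/∂y - ∂(x)/∂z = -6*y
Assembling: d(omega) = (1 - z) dx ∧ dy + (2*x - y) dx ∧ dz + (-6*y) dy ∧ dz.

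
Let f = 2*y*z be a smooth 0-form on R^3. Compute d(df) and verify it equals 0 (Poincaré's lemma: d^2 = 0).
d(df) = 0

Step 1: df = sum_i (∂f/∂x_i) dx_i = (0) dx + (2*z) dy + (2*y) dz.
Step 2: Apply d again. Using the 1-form formula, the coefficient of dx ∧ dy in d(df) is ∂^2 f/∂x ∂y - ∂^2 f/∂y ∂x = (0) - (0) = 0 (equality of mixed partials for smooth f).
Similarly for dx ∧ dz and dy ∧ dz — all coefficients vanish. So d(df) = 0.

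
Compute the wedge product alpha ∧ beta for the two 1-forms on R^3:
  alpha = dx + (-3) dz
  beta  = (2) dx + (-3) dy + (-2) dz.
alpha ∧ beta = (-3) dx ∧ dy + (4) dx ∧ dz + (-9) dy ∧ dz

Distribute the wedge, using dx_i ∧ dx_j = -dx_j ∧ dx_i and dx_i ∧ dx_i = 0. For each pair (i, j) with i < j, the coefficient of dx_i ∧ dx_j in alpha ∧ beta is (alpha_i * beta_j - alpha_j * beta_i). Collecting: alpha ∧ beta = (-3) dx ∧ dy + (4) dx ∧ dz + (-9) dy ∧ dz.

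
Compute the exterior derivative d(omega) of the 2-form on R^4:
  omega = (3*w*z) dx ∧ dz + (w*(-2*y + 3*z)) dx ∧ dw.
d(omega) = (-3*w + 3*z) dx ∧ dz ∧ dw + (2*w) dx ∧ dy ∧ dw

For a 2-form omega = sum_{i<j} g_{ij} dx_i ∧ dx_j, the exterior derivative is
  d(omega) = sum_{i<j} d(g_{ij}) ∧ dx_i ∧ dx_j = sum_{i<j, k} (∂g_{ij}/∂x_k) dx_k ∧ dx_i ∧ dx_j.
Expand each term, using dx_k ∧ dx_i ∧ dx_j = sgn(permutation) dx_{(a)} ∧ dx_{(b)} ∧ dx_{(c)} with (a < b < c) sorted:
  d(3*w*z) includes (∂/∂w)(3*w*z) dw = (3*z) dw, which multiplied by dx ∧ dz gives (3*z) dx ∧ dz ∧ dw
  d(w*(-2*y + 3*z)) includes (∂/∂y)(w*(-2*y + 3*z)) dy = (-2*w) dy, which multiplied by dx ∧ dw gives (2*w) dx ∧ dy ∧ dw
  d(w*(-2*y + 3*z)) includes (∂/∂z)(w*(-2*y + 3*z)) dz = (3*w) dz, which multiplied by dx ∧ dw gives (-3*w) dx ∧ dz ∧ dw
Collecting like 3-forms: d(omega) = (-3*w + 3*z) dx ∧ dz ∧ dw + (2*w) dx ∧ dy ∧ dw.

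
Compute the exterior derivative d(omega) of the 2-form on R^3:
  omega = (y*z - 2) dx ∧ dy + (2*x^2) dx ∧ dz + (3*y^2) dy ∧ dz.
d(omega) = (y) dx ∧ dy ∧ dz

For a 2-form omega = sum_{i<j} g_{ij} dx_i ∧ dx_j, the exterior derivative is
  d(omega) = sum_{i<j} d(g_{ij}) ∧ dx_i ∧ dx_j = sum_{i<j, k} (∂g_{ij}/∂x_k) dx_k ∧ dx_i ∧ dx_j.
Expand each term, using dx_k ∧ dx_i ∧ dx_j = sgn(permutation) dx_{(a)} ∧ dx_{(b)} ∧ dx_{(c)} with (a < b < c) sorted:
  d(y*z - 2) includes (∂/∂z)(y*z - 2) dz = (y) dz, which multiplied by dx ∧ dy gives (y) dx ∧ dy ∧ dz
Collecting like 3-forms: d(omega) = (y) dx ∧ dy ∧ dz.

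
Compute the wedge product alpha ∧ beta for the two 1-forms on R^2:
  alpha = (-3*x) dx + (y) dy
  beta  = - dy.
alpha ∧ beta = (3*x) dx ∧ dy

Distribute the wedge, using dx_i ∧ dx_j = -dx_j ∧ dx_i and dx_i ∧ dx_i = 0. For each pair (i, j) with i < j, the coefficient of dx_i ∧ dx_j in alpha ∧ beta is (alpha_i * beta_j - alpha_j * beta_i). Collecting: alpha ∧ beta = (3*x) dx ∧ dy.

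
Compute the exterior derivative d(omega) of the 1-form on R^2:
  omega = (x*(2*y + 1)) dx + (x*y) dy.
d(omega) = (-2*x + y) dx ∧ dy

For a 1-form omega = sum_i f_i dx_i, the exterior derivative is
  d(omega) = sum_{i < j} (∂f_j/∂x_i - ∂f_i/∂x_j) dx_i ∧ dx_j.
  coefficient of dx ∧ dy: ∂f_2/∂x - ∂f_1/∂y = ∂(x*y)/∂x - ∂(x*(2*y + 1))/∂y = -2*x + y
Assembling: d(omega) = (-2*x + y) dx ∧ dy.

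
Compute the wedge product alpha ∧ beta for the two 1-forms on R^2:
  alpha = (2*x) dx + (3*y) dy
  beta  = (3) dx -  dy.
alpha ∧ beta = (-2*x - 9*y) dx ∧ dy

Distribute the wedge, using dx_i ∧ dx_j = -dx_j ∧ dx_i and dx_i ∧ dx_i = 0. For each pair (i, j) with i < j, the coefficient of dx_i ∧ dx_j in alpha ∧ beta is (alpha_i * beta_j - alpha_j * beta_i). Collecting: alpha ∧ beta = (-2*x - 9*y) dx ∧ dy.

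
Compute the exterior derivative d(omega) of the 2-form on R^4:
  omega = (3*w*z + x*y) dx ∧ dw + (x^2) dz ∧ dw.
d(omega) = (-x) dx ∧ dy ∧ dw + (-3*w + 2*x) dx ∧ dz ∧ dw

For a 2-form omega = sum_{i<j} g_{ij} dx_i ∧ dx_j, the exterior derivative is
  d(omega) = sum_{i<j} d(g_{ij}) ∧ dx_i ∧ dx_j = sum_{i<j, k} (∂g_{ij}/∂x_k) dx_k ∧ dx_i ∧ dx_j.
Expand each term, using dx_k ∧ dx_i ∧ dx_j = sgn(permutation) dx_{(a)} ∧ dx_{(b)} ∧ dx_{(c)} with (a < b < c) sorted:
  d(3*w*z + x*y) includes (∂/∂y)(3*w*z + x*y) dy = (x) dy, which multiplied by dx ∧ dw gives (-x) dx ∧ dy ∧ dw
  d(3*w*z + x*y) includes (∂/∂z)(3*w*z + x*y) dz = (3*w) dz, which multiplied by dx ∧ dw gives (-3*w) dx ∧ dz ∧ dw
  d(x^2) includes (∂/∂x)(x^2) dx = (2*x) dx, which multiplied by dz ∧ dw gives (2*x) dx ∧ dz ∧ dw
Collecting like 3-forms: d(omega) = (-x) dx ∧ dy ∧ dw + (-3*w + 2*x) dx ∧ dz ∧ dw.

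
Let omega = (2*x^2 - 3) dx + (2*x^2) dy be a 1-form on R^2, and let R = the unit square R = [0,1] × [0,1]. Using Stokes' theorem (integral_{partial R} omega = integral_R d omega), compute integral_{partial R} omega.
integral_(partial R) omega = 2

Stokes: integral_partial_R omega = integral_R d omega with d omega = (∂Q/∂x - ∂P/∂y) dx ∧ dy.
  ∂Q/∂x = 4*x
  ∂P/∂y = 0
  integrand = ∂Q/∂x - ∂P/∂y = 4*x.
Integrating over R: integral_0^1 integral_0^1 (4*x) dx dy = 2.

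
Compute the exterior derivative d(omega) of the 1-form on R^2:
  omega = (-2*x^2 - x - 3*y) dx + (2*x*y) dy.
d(omega) = (2*y + 3) dx ∧ dy

For a 1-form omega = sum_i f_i dx_i, the exterior derivative is
  d(omega) = sum_{i < j} (∂f_j/∂x_i - ∂f_i/∂x_j) dx_i ∧ dx_j.
  coefficient of dx ∧ dy: ∂f_2/∂x - ∂f_1/∂y = ∂(2*x*y)/∂x - ∂(-2*x^2 - x - 3*y)/∂y = 2*y + 3
Assembling: d(omega) = (2*y + 3) dx ∧ dy.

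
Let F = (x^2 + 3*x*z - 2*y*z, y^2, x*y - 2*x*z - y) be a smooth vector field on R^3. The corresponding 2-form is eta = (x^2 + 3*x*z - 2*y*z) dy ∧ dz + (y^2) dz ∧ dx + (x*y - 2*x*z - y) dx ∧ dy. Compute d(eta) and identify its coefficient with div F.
d(eta) = (2*y + 3*z) dx ∧ dy ∧ dz; div F = 2*y + 3*z

For a 2-form in R^3 of the form above, applying d gives a 3-form with coefficient ∂P/∂x + ∂Q/∂y + ∂R/∂z:
  ∂P/∂x = 2*x + 3*z
  ∂Q/∂y = 2*y
  ∂R/∂z = -2*x
Sum = 2*y + 3*z, which is exactly div F.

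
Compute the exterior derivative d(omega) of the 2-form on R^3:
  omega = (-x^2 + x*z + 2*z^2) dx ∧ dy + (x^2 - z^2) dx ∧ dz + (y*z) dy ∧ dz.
d(omega) = (x + 4*z) dx ∧ dy ∧ dz

For a 2-form omega = sum_{i<j} g_{ij} dx_i ∧ dx_j, the exterior derivative is
  d(omega) = sum_{i<j} d(g_{ij}) ∧ dx_i ∧ dx_j = sum_{i<j, k} (∂g_{ij}/∂x_k) dx_k ∧ dx_i ∧ dx_j.
Expand each term, using dx_k ∧ dx_i ∧ dx_j = sgn(permutation) dx_{(a)} ∧ dx_{(b)} ∧ dx_{(c)} with (a < b < c) sorted:
  d(-x^2 + x*z + 2*z^2) includes (∂/∂z)(-x^2 + x*z + 2*z^2) dz = (x + 4*z) dz, which multiplied by dx ∧ dy gives (x + 4*z) dx ∧ dy ∧ dz
Collecting like 3-forms: d(omega) = (x + 4*z) dx ∧ dy ∧ dz.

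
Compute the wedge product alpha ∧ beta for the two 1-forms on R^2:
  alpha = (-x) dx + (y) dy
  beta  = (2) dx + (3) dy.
alpha ∧ beta = (-3*x - 2*y) dx ∧ dy

Distribute the wedge, using dx_i ∧ dx_j = -dx_j ∧ dx_i and dx_i ∧ dx_i = 0. For each pair (i, j) with i < j, the coefficient of dx_i ∧ dx_j in alpha ∧ beta is (alpha_i * beta_j - alpha_j * beta_i). Collecting: alpha ∧ beta = (-3*x - 2*y) dx ∧ dy.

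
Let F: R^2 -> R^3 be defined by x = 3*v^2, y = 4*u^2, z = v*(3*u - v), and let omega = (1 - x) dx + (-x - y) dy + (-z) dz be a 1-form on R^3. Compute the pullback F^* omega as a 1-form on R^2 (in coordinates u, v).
F^* omega = (-32*u^3 - 33*u*v^2 + 3*v^3) du + (v*(-9*u^2 + 9*u*v - 20*v^2 + 6)) dv

Using F^*(f dg) = (f ∘ F) d(g ∘ F), substitute each coordinate x_i by F_i(u, v) in f_i, and replace dx_i by d F_i = (∂F_i/∂u) du + (∂F_i/∂v) dv.
  For the x component: f_1(F) = 1 - 3*v^2; d F_1 = (0) du + (6*v) dv
  For the y component: f_2(F) = -4*u^2 - 3*v^2; d F_2 = (8*u) du + (0) dv
  For the z component: f_3(F) = v*(-3*u + v); d F_3 = (3*v) du + (3*u - 2*v) dv
Combining and collecting du, dv coefficients:
  coeff of du: -32*u^3 - 33*u*v^2 + 3*v^3
  coeff of dv: v*(-9*u^2 + 9*u*v - 20*v^2 + 6)
F^* omega = (-32*u^3 - 33*u*v^2 + 3*v^3) du + (v*(-9*u^2 + 9*u*v - 20*v^2 + 6)) dv.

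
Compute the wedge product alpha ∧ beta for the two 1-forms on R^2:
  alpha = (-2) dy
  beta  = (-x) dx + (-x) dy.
alpha ∧ beta = (-2*x) dx ∧ dy

Distribute the wedge, using dx_i ∧ dx_j = -dx_j ∧ dx_i and dx_i ∧ dx_i = 0. For each pair (i, j) with i < j, the coefficient of dx_i ∧ dx_j in alpha ∧ beta is (alpha_i * beta_j - alpha_j * beta_i). Collecting: alpha ∧ beta = (-2*x) dx ∧ dy.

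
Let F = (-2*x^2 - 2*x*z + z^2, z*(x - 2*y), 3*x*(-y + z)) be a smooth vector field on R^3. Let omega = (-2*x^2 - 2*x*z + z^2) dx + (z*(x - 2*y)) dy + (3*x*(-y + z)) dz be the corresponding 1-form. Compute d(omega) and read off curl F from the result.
d(omega) = (-4*x + 2*y) dy ∧ dz + (-2*x + 3*y - z) dz ∧ dx + (z) dx ∧ dy; curl F = (-4*x + 2*y, -2*x + 3*y - z, z)

d omega = sum_{i<j} (∂f_j/∂x_i - ∂f_i/∂x_j) dx_i ∧ dx_j. Under the identification (dy ∧ dz, dz ∧ dx, dx ∧ dy) ↔ (e_x, e_y, e_z), the coefficients are exactly the components of curl F. Compute:
  ∂R/∂y - ∂Q/∂z = (-3*x) - (x - 2*y) = -4*x + 2*y
  ∂P/∂z - ∂R/∂x = (-2*x + 2*z) - (-3*y + 3*z) = -2*x + 3*y - z
  ∂Q/∂x - ∂P/∂y = (z) - (0) = z.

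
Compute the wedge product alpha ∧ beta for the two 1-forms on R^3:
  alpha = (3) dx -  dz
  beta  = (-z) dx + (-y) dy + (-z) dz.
alpha ∧ beta = (-3*y) dx ∧ dy + (-4*z) dx ∧ dz + (-y) dy ∧ dz

Distribute the wedge, using dx_i ∧ dx_j = -dx_j ∧ dx_i and dx_i ∧ dx_i = 0. For each pair (i, j) with i < j, the coefficient of dx_i ∧ dx_j in alpha ∧ beta is (alpha_i * beta_j - alpha_j * beta_i). Collecting: alpha ∧ beta = (-3*y) dx ∧ dy + (-4*z) dx ∧ dz + (-y) dy ∧ dz.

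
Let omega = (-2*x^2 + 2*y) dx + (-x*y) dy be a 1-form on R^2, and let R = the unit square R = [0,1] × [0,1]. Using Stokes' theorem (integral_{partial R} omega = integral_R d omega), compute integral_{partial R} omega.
integral_(partial R) omega = -5/2

Stokes: integral_partial_R omega = integral_R d omega with d omega = (∂Q/∂x - ∂P/∂y) dx ∧ dy.
  ∂Q/∂x = -y
  ∂P/∂y = 2
  integrand = ∂Q/∂x - ∂P/∂y = -y - 2.
Integrating over R: integral_0^1 integral_0^1 (-y - 2) dx dy = -5/2.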